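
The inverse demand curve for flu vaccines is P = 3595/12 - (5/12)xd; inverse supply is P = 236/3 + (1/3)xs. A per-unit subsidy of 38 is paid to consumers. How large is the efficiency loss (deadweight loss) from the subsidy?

Pre-subsidy: 3595/12 - (5/12)x = 236/3 + (1/3)x gives x* = 2651/9 and P* = 4775/27.
With the rebate, buyers effectively pay Pb = Ps − 38, where Ps is the price sellers receive.
On the curves, Pb = 3595/12 - (5/12)x and Ps = 236/3 + (1/3)x; the wedge Ps − Pb = 38 gives 236/3 + (1/3)x − (3595/12 - (5/12)x) = 38, so x' = 3107/9.
Then Pb = 3595/12 − (5/12)·(3107/9) = 4205/27 and Ps = 236/3 + (1/3)·(3107/9) = 5231/27.
The subsidy expands output by 3107/9 − 2651/9 = 152/3 past the efficient level; on those units the gap between marginal cost and willingness to pay runs from 0 up to 38.
DWL = ½ × 38 × 152/3 = 2888/3.

Deadweight loss = 2888/3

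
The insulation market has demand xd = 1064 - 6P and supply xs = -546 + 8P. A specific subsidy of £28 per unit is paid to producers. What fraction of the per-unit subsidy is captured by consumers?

Pre-subsidy: 1064 - 6P = -546 + 8P gives P* = 115, x* = 374.
With the subsidy, sellers receive Ps = Pb + 28 for each unit, where Pb is the price buyers pay.
Supply in terms of Pb becomes xs = -546 + 8(Pb + 28) = -322 + 8Pb. Setting this equal to demand: 1064 - 6Pb = -322 + 8Pb, so Pb = 99.
Sellers receive Ps = 99 + 28 = 127; x' = 1064 − 6·99 = 470.
Buyers' price falls by P* − Pb = 115 − 99 = 16; sellers' price rises by Ps − P* = 127 − 115 = 12.
So consumers capture 16/28 = 4/7 of each unit of subsidy.

Consumer share = 4/7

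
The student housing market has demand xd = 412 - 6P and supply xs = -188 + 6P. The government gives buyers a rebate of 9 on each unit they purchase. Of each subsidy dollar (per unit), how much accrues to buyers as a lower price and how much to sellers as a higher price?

Buyers gain 4.5 per unit; sellers gain 4.5 per unit

Pre-subsidy: 412 - 6P = -188 + 6P gives P* = 50, x* = 112.
With the rebate, buyers effectively pay Pb = Ps − 9, where Ps is the price sellers receive.
Demand in terms of Ps becomes xd = 412 − 6(Ps − 9) = 466 - 6Ps. Setting this equal to supply: 466 - 6Ps = -188 + 6Ps, so Ps = 54.5.
Buyers pay Pb = 54.5 − 9 = 45.5; x' = -188 + 6·54.5 = 139.
Buyers' price falls by P* − Pb = 50 − 45.5 = 4.5; sellers' price rises by Ps − P* = 54.5 − 50 = 4.5.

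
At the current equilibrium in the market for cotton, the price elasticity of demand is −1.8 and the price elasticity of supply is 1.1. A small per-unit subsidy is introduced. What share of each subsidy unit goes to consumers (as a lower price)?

For a small subsidy around the equilibrium, the benefit split depends on the relative slopes, which at a point are proportional to the elasticities.
Buyer share = εs/(εs + |εd|) = 1.1/(1.1 + 1.8) = 11/29; seller share = |εd|/(εs + |εd|) = 18/29.

Consumer share = 11/29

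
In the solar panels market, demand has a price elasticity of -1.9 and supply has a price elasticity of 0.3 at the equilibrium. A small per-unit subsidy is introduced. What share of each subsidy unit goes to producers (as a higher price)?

For a small subsidy around the equilibrium, the benefit split depends on the relative slopes, which at a point are proportional to the elasticities.
Buyer share = εs/(εs + |εd|) = 0.3/(0.3 + 1.9) = 3/22; seller share = |εd|/(εs + |εd|) = 19/22.
So producers capture 19/22 of the subsidy.

Producer share = 19/22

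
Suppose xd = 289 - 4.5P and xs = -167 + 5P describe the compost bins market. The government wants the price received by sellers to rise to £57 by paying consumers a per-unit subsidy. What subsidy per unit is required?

At a seller price of 57, quantity supplied is -167 + 5·57 = 118.
Buyers absorb 118 only when they pay Pb with 289 − 4.5·Pb = 118, i.e. Pb = 38.
s = Ps − Pb = 57 − 38 = 19.

Required subsidy s = £19 per unit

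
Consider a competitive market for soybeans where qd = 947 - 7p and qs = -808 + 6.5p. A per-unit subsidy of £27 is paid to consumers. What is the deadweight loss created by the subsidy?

Pre-subsidy: 947 - 7p = -808 + 6.5p gives p* = 130, q* = 37.
With the rebate, buyers effectively pay pb = ps − 27, where ps is the price sellers receive.
Demand in terms of ps becomes qd = 947 − 7(ps − 27) = 1136 - 7ps. Setting this equal to supply: 1136 - 7ps = -808 + 6.5ps, so ps = 144.
Buyers pay pb = 144 − 27 = 117; q' = -808 + 6.5·144 = 128.
The subsidy expands output by 128 − 37 = 91 past the efficient level; on those units the gap between marginal cost and willingness to pay runs from 0 up to 27.
DWL = ½ × 27 × 91 = 1228.5.

Deadweight loss = £1228.5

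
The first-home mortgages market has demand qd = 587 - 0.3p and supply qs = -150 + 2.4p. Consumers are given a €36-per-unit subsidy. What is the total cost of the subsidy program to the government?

Pre-subsidy: 587 - 0.3p = -150 + 2.4p gives p* = 7370/27, q* = 4546/9.
With the rebate, buyers effectively pay pb = ps − 36, where ps is the price sellers receive.
Demand in terms of ps becomes qd = 587 − 0.3(ps − 36) = 597.8 - 0.3ps. Setting this equal to supply: 597.8 - 0.3ps = -150 + 2.4ps, so ps = 7478/27.
Buyers pay pb = 7478/27 − 36 = 6506/27; q' = -150 + 2.4·(7478/27) = 23162/45.
Government outlay = subsidy × quantity = 36 × 23162/45 = 18529.6.

Government cost = €18529.6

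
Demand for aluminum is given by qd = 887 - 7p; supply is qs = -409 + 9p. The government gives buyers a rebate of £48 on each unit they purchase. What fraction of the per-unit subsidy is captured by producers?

Pre-subsidy: 887 - 7p = -409 + 9p gives p* = 81, q* = 320.
With the rebate, buyers effectively pay pb = ps − 48, where ps is the price sellers receive.
Demand in terms of ps becomes qd = 887 − 7(ps − 48) = 1223 - 7ps. Setting this equal to supply: 1223 - 7ps = -409 + 9ps, so ps = 102.
Buyers pay pb = 102 − 48 = 54; q' = -409 + 9·102 = 509.
Buyers' price falls by p* − pb = 81 − 54 = 27; sellers' price rises by ps − p* = 102 − 81 = 21.
So producers capture 21/48 = 0.4375 of each unit of subsidy.

Producer share = 0.4375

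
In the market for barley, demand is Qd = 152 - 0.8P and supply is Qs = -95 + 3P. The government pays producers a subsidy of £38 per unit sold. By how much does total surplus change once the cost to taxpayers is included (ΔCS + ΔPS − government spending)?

Net change in total surplus = -£456

Pre-subsidy: 152 - 0.8P = -95 + 3P gives P* = 65, Q* = 100.
With the subsidy, sellers receive Ps = Pb + 38 for each unit, where Pb is the price buyers pay.
Supply in terms of Pb becomes Qs = -95 + 3(Pb + 38) = 19 + 3Pb. Setting this equal to demand: 152 - 0.8Pb = 19 + 3Pb, so Pb = 35.
Sellers receive Ps = 35 + 38 = 73; Q' = 152 − 0.8·35 = 124.
ΔCS = ½(100 + 124)(65 − 35) = 3360; ΔPS = ½(100 + 124)(73 − 65) = 896.
Government spending = 38 × 124 = 4712.
Net change = 3360 + 896 − 4712 = -456. The loss equals the DWL triangle ½·38·24.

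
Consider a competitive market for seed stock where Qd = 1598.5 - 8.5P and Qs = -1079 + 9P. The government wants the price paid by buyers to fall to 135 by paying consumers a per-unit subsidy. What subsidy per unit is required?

At a buyer price of 135, quantity demanded is 1598.5 − 8.5·135 = 451.
Sellers supply 451 only when they receive Ps with -1079 + 9·Ps = 451, i.e. Ps = 170.
s = Ps − Pb = 170 − 135 = 35.

Required subsidy s = 35 per unit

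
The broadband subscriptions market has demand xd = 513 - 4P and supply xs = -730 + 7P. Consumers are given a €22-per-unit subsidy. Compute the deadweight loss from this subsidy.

Pre-subsidy: 513 - 4P = -730 + 7P gives P* = 113, x* = 61.
With the rebate, buyers effectively pay Pb = Ps − 22, where Ps is the price sellers receive.
Demand in terms of Ps becomes xd = 513 − 4(Ps − 22) = 601 - 4Ps. Setting this equal to supply: 601 - 4Ps = -730 + 7Ps, so Ps = 121.
Buyers pay Pb = 121 − 22 = 99; x' = -730 + 7·121 = 117.
The subsidy expands output by 117 − 61 = 56 past the efficient level; on those units the gap between marginal cost and willingness to pay runs from 0 up to 22.
DWL = ½ × 22 × 56 = 616.

Deadweight loss = €616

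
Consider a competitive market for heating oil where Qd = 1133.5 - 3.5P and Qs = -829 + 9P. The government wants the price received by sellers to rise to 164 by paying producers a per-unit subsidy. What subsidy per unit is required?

Required subsidy s = 25 per unit

At a seller price of 164, quantity supplied is -829 + 9·164 = 647.
Buyers absorb 647 only when they pay Pb with 1133.5 − 3.5·Pb = 647, i.e. Pb = 139.
s = Ps − Pb = 164 − 139 = 25.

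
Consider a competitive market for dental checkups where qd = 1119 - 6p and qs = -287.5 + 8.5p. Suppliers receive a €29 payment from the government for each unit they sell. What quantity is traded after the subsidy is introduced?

Pre-subsidy: 1119 - 6p = -287.5 + 8.5p gives p* = 97, q* = 537.
With the subsidy, sellers receive ps = pb + 29 for each unit, where pb is the price buyers pay.
Supply in terms of pb becomes qs = -287.5 + 8.5(pb + 29) = -41 + 8.5pb. Setting this equal to demand: 1119 - 6pb = -41 + 8.5pb, so pb = 80.
Sellers receive ps = 80 + 29 = 109; q' = 1119 − 6·80 = 639.

q' = 639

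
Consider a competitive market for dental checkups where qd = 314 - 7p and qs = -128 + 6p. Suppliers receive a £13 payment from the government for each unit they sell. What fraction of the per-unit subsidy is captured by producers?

Pre-subsidy: 314 - 7p = -128 + 6p gives p* = 34, q* = 76.
With the subsidy, sellers receive ps = pb + 13 for each unit, where pb is the price buyers pay.
Supply in terms of pb becomes qs = -128 + 6(pb + 13) = -50 + 6pb. Setting this equal to demand: 314 - 7pb = -50 + 6pb, so pb = 28.
Sellers receive ps = 28 + 13 = 41; q' = 314 − 7·28 = 118.
Buyers' price falls by p* − pb = 34 − 28 = 6; sellers' price rises by ps − p* = 41 − 34 = 7.
So producers capture 7/13 = 7/13 of each unit of subsidy.

Producer share = 7/13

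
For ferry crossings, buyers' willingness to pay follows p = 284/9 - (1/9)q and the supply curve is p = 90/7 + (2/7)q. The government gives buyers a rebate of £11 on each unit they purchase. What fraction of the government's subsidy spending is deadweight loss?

Pre-subsidy: 284/9 - (1/9)q = 90/7 + (2/7)q gives q* = 47.12 and p* = 26.32.
With the rebate, buyers effectively pay pb = ps − 11, where ps is the price sellers receive.
On the curves, pb = 284/9 - (1/9)q and ps = 90/7 + (2/7)q; the wedge ps − pb = 11 gives 90/7 + (2/7)q − (284/9 - (1/9)q) = 11, so q' = 74.84.
Then pb = 284/9 − (1/9)·74.84 = 23.24 and ps = 90/7 + (2/7)·74.84 = 34.24.
ΔCS = ½(47.12 + 74.84)(26.32 − 23.24) = 187.8184; ΔPS = ½(47.12 + 74.84)(34.24 − 26.32) = 482.9616.
Government spending = 11 × 74.84 = 823.24.
DWL = ½ × 11 × (74.84 − 47.12) = 152.46; fraction = 152.46 / 823.24 = 693/3742.

DWL / government spending = 693/3742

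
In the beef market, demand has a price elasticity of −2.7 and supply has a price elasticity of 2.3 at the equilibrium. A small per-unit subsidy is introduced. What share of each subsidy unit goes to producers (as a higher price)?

For a small subsidy around the equilibrium, the benefit split depends on the relative slopes, which at a point are proportional to the elasticities.
Buyer share = εs/(εs + |εd|) = 2.3/(2.3 + 2.7) = 0.46; seller share = |εd|/(εs + |εd|) = 0.54.
So producers capture 0.54 of the subsidy.

Producer share = 0.54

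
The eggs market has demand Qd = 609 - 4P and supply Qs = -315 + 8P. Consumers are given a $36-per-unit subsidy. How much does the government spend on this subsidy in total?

Government cost = $14292

Pre-subsidy: 609 - 4P = -315 + 8P gives P* = 77, Q* = 301.
With the rebate, buyers effectively pay Pb = Ps − 36, where Ps is the price sellers receive.
Demand in terms of Ps becomes Qd = 609 − 4(Ps − 36) = 753 - 4Ps. Setting this equal to supply: 753 - 4Ps = -315 + 8Ps, so Ps = 89.
Buyers pay Pb = 89 − 36 = 53; Q' = -315 + 8·89 = 397.
Government outlay = subsidy × quantity = 36 × 397 = 14292.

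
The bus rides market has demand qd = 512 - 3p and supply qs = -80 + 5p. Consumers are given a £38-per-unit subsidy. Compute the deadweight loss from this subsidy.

Deadweight loss = £1353.75

Pre-subsidy: 512 - 3p = -80 + 5p gives p* = 74, q* = 290.
With the rebate, buyers effectively pay pb = ps − 38, where ps is the price sellers receive.
Demand in terms of ps becomes qd = 512 − 3(ps − 38) = 626 - 3ps. Setting this equal to supply: 626 - 3ps = -80 + 5ps, so ps = 88.25.
Buyers pay pb = 88.25 − 38 = 50.25; q' = -80 + 5·88.25 = 361.25.
The subsidy expands output by 361.25 − 290 = 71.25 past the efficient level; on those units the gap between marginal cost and willingness to pay runs from 0 up to 38.
DWL = ½ × 38 × 71.25 = 1353.75.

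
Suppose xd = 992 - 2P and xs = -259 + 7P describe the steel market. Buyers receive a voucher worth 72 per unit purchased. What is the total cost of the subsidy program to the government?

Pre-subsidy: 992 - 2P = -259 + 7P gives P* = 139, x* = 714.
With the rebate, buyers effectively pay Pb = Ps − 72, where Ps is the price sellers receive.
Demand in terms of Ps becomes xd = 992 − 2(Ps − 72) = 1136 - 2Ps. Setting this equal to supply: 1136 - 2Ps = -259 + 7Ps, so Ps = 155.
Buyers pay Pb = 155 − 72 = 83; x' = -259 + 7·155 = 826.
Government outlay = subsidy × quantity = 72 × 826 = 59472.

Government cost = 59472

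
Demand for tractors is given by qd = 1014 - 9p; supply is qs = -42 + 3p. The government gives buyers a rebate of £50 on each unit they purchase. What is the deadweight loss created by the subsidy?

Pre-subsidy: 1014 - 9p = -42 + 3p gives p* = 88, q* = 222.
With the rebate, buyers effectively pay pb = ps − 50, where ps is the price sellers receive.
Demand in terms of ps becomes qd = 1014 − 9(ps − 50) = 1464 - 9ps. Setting this equal to supply: 1464 - 9ps = -42 + 3ps, so ps = 125.5.
Buyers pay pb = 125.5 − 50 = 75.5; q' = -42 + 3·125.5 = 334.5.
The subsidy expands output by 334.5 − 222 = 112.5 past the efficient level; on those units the gap between marginal cost and willingness to pay runs from 0 up to 50.
DWL = ½ × 50 × 112.5 = 2812.5.

Deadweight loss = £2812.5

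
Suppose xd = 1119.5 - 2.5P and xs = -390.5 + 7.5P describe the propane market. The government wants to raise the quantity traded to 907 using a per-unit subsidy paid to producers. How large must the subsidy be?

Required subsidy s = 88 per unit

At x = 907, invert demand for the buyer price: Pb = (1119.5 − 907)/2.5 = 85; invert supply for the seller price: Ps = (907 − (-390.5))/7.5 = 173.
The subsidy must fill the gap: s = Ps − Pb = 173 − 85 = 88.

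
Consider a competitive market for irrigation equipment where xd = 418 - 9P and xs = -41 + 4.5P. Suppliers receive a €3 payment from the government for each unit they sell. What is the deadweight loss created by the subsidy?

Deadweight loss = €13.5

Pre-subsidy: 418 - 9P = -41 + 4.5P gives P* = 34, x* = 112.
With the subsidy, sellers receive Ps = Pb + 3 for each unit, where Pb is the price buyers pay.
Supply in terms of Pb becomes xs = -41 + 4.5(Pb + 3) = -27.5 + 4.5Pb. Setting this equal to demand: 418 - 9Pb = -27.5 + 4.5Pb, so Pb = 33.
Sellers receive Ps = 33 + 3 = 36; x' = 418 − 9·33 = 121.
The subsidy expands output by 121 − 112 = 9 past the efficient level; on those units the gap between marginal cost and willingness to pay runs from 0 up to 3.
DWL = ½ × 3 × 9 = 13.5.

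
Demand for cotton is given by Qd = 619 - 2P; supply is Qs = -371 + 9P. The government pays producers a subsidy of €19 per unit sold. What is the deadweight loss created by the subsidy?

Pre-subsidy: 619 - 2P = -371 + 9P gives P* = 90, Q* = 439.
With the subsidy, sellers receive Ps = Pb + 19 for each unit, where Pb is the price buyers pay.
Supply in terms of Pb becomes Qs = -371 + 9(Pb + 19) = -200 + 9Pb. Setting this equal to demand: 619 - 2Pb = -200 + 9Pb, so Pb = 819/11.
Sellers receive Ps = 819/11 + 19 = 1028/11; Q' = 619 − 2·(819/11) = 5171/11.
The subsidy expands output by 5171/11 − 439 = 342/11 past the efficient level; on those units the gap between marginal cost and willingness to pay runs from 0 up to 19.
DWL = ½ × 19 × 342/11 = 3249/11.

Deadweight loss = 3249/11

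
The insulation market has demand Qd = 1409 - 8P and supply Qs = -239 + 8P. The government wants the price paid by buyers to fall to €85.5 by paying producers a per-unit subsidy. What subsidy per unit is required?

Required subsidy s = €35 per unit

At a buyer price of 85.5, quantity demanded is 1409 − 8·85.5 = 725.
Sellers supply 725 only when they receive Ps with -239 + 8·Ps = 725, i.e. Ps = 120.5.
s = Ps − Pb = 120.5 − 85.5 = 35.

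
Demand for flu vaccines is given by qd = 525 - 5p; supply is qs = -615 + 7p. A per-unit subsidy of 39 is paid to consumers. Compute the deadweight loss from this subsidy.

Deadweight loss = 2218.125

Pre-subsidy: 525 - 5p = -615 + 7p gives p* = 95, q* = 50.
With the rebate, buyers effectively pay pb = ps − 39, where ps is the price sellers receive.
Demand in terms of ps becomes qd = 525 − 5(ps − 39) = 720 - 5ps. Setting this equal to supply: 720 - 5ps = -615 + 7ps, so ps = 111.25.
Buyers pay pb = 111.25 − 39 = 72.25; q' = -615 + 7·111.25 = 163.75.
The subsidy expands output by 163.75 − 50 = 113.75 past the efficient level; on those units the gap between marginal cost and willingness to pay runs from 0 up to 39.
DWL = ½ × 39 × 113.75 = 2218.125.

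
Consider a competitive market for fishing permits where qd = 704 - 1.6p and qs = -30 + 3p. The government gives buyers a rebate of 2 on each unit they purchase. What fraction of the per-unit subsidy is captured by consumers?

Consumer share = 15/23

Pre-subsidy: 704 - 1.6p = -30 + 3p gives p* = 3670/23, q* = 10320/23.
With the rebate, buyers effectively pay pb = ps − 2, where ps is the price sellers receive.
Demand in terms of ps becomes qd = 704 − 1.6(ps − 2) = 707.2 - 1.6ps. Setting this equal to supply: 707.2 - 1.6ps = -30 + 3ps, so ps = 3686/23.
Buyers pay pb = 3686/23 − 2 = 3640/23; q' = -30 + 3·(3686/23) = 10368/23.
Buyers' price falls by p* − pb = 3670/23 − 3640/23 = 30/23; sellers' price rises by ps − p* = 3686/23 − 3670/23 = 16/23.
So consumers capture (30/23)/2 = 15/23 of each unit of subsidy.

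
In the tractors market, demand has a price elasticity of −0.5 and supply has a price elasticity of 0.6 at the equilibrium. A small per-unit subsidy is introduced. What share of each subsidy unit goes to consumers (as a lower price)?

For a small subsidy around the equilibrium, the benefit split depends on the relative slopes, which at a point are proportional to the elasticities.
Buyer share = εs/(εs + |εd|) = 0.6/(0.6 + 0.5) = 6/11; seller share = |εd|/(εs + |εd|) = 5/11.

Consumer share = 6/11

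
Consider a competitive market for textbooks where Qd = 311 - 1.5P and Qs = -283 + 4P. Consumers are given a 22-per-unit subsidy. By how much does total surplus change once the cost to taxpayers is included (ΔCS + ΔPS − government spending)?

Pre-subsidy: 311 - 1.5P = -283 + 4P gives P* = 108, Q* = 149.
With the rebate, buyers effectively pay Pb = Ps − 22, where Ps is the price sellers receive.
Demand in terms of Ps becomes Qd = 311 − 1.5(Ps − 22) = 344 - 1.5Ps. Setting this equal to supply: 344 - 1.5Ps = -283 + 4Ps, so Ps = 114.
Buyers pay Pb = 114 − 22 = 92; Q' = -283 + 4·114 = 173.
ΔCS = ½(149 + 173)(108 − 92) = 2576; ΔPS = ½(149 + 173)(114 − 108) = 966.
Government spending = 22 × 173 = 3806.
Net change = 2576 + 966 − 3806 = -264. The loss equals the DWL triangle ½·22·24.

Net change in total surplus = -264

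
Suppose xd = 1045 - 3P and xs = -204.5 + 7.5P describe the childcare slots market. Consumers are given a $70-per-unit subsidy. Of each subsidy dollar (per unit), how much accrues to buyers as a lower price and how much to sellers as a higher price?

Pre-subsidy: 1045 - 3P = -204.5 + 7.5P gives P* = 119, x* = 688.
With the rebate, buyers effectively pay Pb = Ps − 70, where Ps is the price sellers receive.
Demand in terms of Ps becomes xd = 1045 − 3(Ps − 70) = 1255 - 3Ps. Setting this equal to supply: 1255 - 3Ps = -204.5 + 7.5Ps, so Ps = 139.
Buyers pay Pb = 139 − 70 = 69; x' = -204.5 + 7.5·139 = 838.
Buyers' price falls by P* − Pb = 119 − 69 = 50; sellers' price rises by Ps − P* = 139 − 119 = 20.

Buyers gain $50 per unit; sellers gain $20 per unit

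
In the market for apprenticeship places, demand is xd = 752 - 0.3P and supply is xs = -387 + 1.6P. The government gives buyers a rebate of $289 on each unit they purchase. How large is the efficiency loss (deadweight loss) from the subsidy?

Pre-subsidy: 752 - 0.3P = -387 + 1.6P gives P* = 11390/19, x* = 10871/19.
With the rebate, buyers effectively pay Pb = Ps − 289, where Ps is the price sellers receive.
Demand in terms of Ps becomes xd = 752 − 0.3(Ps − 289) = 838.7 - 0.3Ps. Setting this equal to supply: 838.7 - 0.3Ps = -387 + 1.6Ps, so Ps = 12257/19.
Buyers pay Pb = 12257/19 − 289 = 6766/19; x' = -387 + 1.6·(12257/19) = 61291/95.
The subsidy expands output by 61291/95 − 10871/19 = 6936/95 past the efficient level; on those units the gap between marginal cost and willingness to pay runs from 0 up to 289.
DWL = ½ × 289 × 6936/95 = 1002252/95.

Deadweight loss = 1002252/95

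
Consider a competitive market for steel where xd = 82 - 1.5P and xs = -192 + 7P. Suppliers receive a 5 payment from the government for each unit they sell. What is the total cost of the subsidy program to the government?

Government cost = 3385/17

Pre-subsidy: 82 - 1.5P = -192 + 7P gives P* = 548/17, x* = 572/17.
With the subsidy, sellers receive Ps = Pb + 5 for each unit, where Pb is the price buyers pay.
Supply in terms of Pb becomes xs = -192 + 7(Pb + 5) = -157 + 7Pb. Setting this equal to demand: 82 - 1.5Pb = -157 + 7Pb, so Pb = 478/17.
Sellers receive Ps = 478/17 + 5 = 563/17; x' = 82 − 1.5·(478/17) = 677/17.
Government outlay = subsidy × quantity = 5 × 677/17 = 3385/17.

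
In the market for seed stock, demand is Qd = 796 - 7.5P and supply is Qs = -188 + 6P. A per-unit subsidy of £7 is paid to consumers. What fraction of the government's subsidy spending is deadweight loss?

DWL / government spending = 35/818

Pre-subsidy: 796 - 7.5P = -188 + 6P gives P* = 656/9, Q* = 748/3.
With the rebate, buyers effectively pay Pb = Ps − 7, where Ps is the price sellers receive.
Demand in terms of Ps becomes Qd = 796 − 7.5(Ps − 7) = 848.5 - 7.5Ps. Setting this equal to supply: 848.5 - 7.5Ps = -188 + 6Ps, so Ps = 691/9.
Buyers pay Pb = 691/9 − 7 = 628/9; Q' = -188 + 6·(691/9) = 818/3.
ΔCS = ½(748/3 + 818/3)(656/9 − 628/9) = 812; ΔPS = ½(748/3 + 818/3)(691/9 − 656/9) = 1015.
Government spending = 7 × 818/3 = 5726/3.
DWL = ½ × 7 × (818/3 − 748/3) = 245/3; fraction = (245/3) / (5726/3) = 35/818.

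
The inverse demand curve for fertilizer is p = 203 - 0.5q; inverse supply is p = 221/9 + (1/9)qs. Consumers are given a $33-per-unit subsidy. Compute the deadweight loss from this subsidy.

Deadweight loss = $891

Pre-subsidy: 203 - 0.5q = 221/9 + (1/9)q gives q* = 292 and p* = 57.
With the rebate, buyers effectively pay pb = ps − 33, where ps is the price sellers receive.
On the curves, pb = 203 - 0.5q and ps = 221/9 + (1/9)q; the wedge ps − pb = 33 gives 221/9 + (1/9)q − (203 - 0.5q) = 33, so q' = 346.
Then pb = 203 − 0.5·346 = 30 and ps = 221/9 + (1/9)·346 = 63.
The subsidy expands output by 346 − 292 = 54 past the efficient level; on those units the gap between marginal cost and willingness to pay runs from 0 up to 33.
DWL = ½ × 33 × 54 = 891.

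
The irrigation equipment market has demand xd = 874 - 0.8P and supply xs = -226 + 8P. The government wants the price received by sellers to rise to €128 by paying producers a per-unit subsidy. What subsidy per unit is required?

Required subsidy s = €33 per unit

At a seller price of 128, quantity supplied is -226 + 8·128 = 798.
Buyers absorb 798 only when they pay Pb with 874 − 0.8·Pb = 798, i.e. Pb = 95.
s = Ps − Pb = 128 − 95 = 33.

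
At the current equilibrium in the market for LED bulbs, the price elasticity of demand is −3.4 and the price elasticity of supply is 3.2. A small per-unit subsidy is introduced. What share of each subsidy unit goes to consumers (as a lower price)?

For a small subsidy around the equilibrium, the benefit split depends on the relative slopes, which at a point are proportional to the elasticities.
Buyer share = εs/(εs + |εd|) = 3.2/(3.2 + 3.4) = 16/33; seller share = |εd|/(εs + |εd|) = 17/33.

Consumer share = 16/33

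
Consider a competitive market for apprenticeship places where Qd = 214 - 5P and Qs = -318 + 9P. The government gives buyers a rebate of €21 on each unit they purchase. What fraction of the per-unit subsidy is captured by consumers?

Consumer share = 9/14

Pre-subsidy: 214 - 5P = -318 + 9P gives P* = 38, Q* = 24.
With the rebate, buyers effectively pay Pb = Ps − 21, where Ps is the price sellers receive.
Demand in terms of Ps becomes Qd = 214 − 5(Ps − 21) = 319 - 5Ps. Setting this equal to supply: 319 - 5Ps = -318 + 9Ps, so Ps = 45.5.
Buyers pay Pb = 45.5 − 21 = 24.5; Q' = -318 + 9·45.5 = 91.5.
Buyers' price falls by P* − Pb = 38 − 24.5 = 13.5; sellers' price rises by Ps − P* = 45.5 − 38 = 7.5.
So consumers capture 13.5/21 = 9/14 of each unit of subsidy.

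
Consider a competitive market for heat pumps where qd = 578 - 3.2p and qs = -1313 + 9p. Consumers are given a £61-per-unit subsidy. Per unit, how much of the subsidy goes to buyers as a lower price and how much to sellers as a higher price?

Buyers gain £45 per unit; sellers gain £16 per unit

Pre-subsidy: 578 - 3.2p = -1313 + 9p gives p* = 155, q* = 82.
With the rebate, buyers effectively pay pb = ps − 61, where ps is the price sellers receive.
Demand in terms of ps becomes qd = 578 − 3.2(ps − 61) = 773.2 - 3.2ps. Setting this equal to supply: 773.2 - 3.2ps = -1313 + 9ps, so ps = 171.
Buyers pay pb = 171 − 61 = 110; q' = -1313 + 9·171 = 226.
Buyers' price falls by p* − pb = 155 − 110 = 45; sellers' price rises by ps − p* = 171 − 155 = 16.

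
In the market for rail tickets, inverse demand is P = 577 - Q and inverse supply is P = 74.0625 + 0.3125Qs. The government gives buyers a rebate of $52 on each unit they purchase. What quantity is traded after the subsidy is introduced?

Pre-subsidy: 577 - Q = 74.0625 + 0.3125Q gives Q* = 8047/21 and P* = 4070/21.
With the rebate, buyers effectively pay Pb = Ps − 52, where Ps is the price sellers receive.
On the curves, Pb = 577 - Q and Ps = 74.0625 + 0.3125Q; the wedge Ps − Pb = 52 gives 74.0625 + 0.3125Q − (577 - Q) = 52, so Q' = 8879/21.
Then Pb = 577 − 1·(8879/21) = 3238/21 and Ps = 74.0625 + 0.3125·(8879/21) = 4330/21.

Q' = 8879/21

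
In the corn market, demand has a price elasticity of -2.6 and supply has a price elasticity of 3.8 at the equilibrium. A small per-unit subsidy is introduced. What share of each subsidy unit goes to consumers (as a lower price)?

Consumer share = 0.59375

For a small subsidy around the equilibrium, the benefit split depends on the relative slopes, which at a point are proportional to the elasticities.
Buyer share = εs/(εs + |εd|) = 3.8/(3.8 + 2.6) = 0.59375; seller share = |εd|/(εs + |εd|) = 0.40625.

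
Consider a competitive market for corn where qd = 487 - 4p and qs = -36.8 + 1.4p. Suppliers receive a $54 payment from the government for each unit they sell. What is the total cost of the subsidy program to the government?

Pre-subsidy: 487 - 4p = -36.8 + 1.4p gives p* = 97, q* = 99.
With the subsidy, sellers receive ps = pb + 54 for each unit, where pb is the price buyers pay.
Supply in terms of pb becomes qs = -36.8 + 1.4(pb + 54) = 38.8 + 1.4pb. Setting this equal to demand: 487 - 4pb = 38.8 + 1.4pb, so pb = 83.
Sellers receive ps = 83 + 54 = 137; q' = 487 − 4·83 = 155.
Government outlay = subsidy × quantity = 54 × 155 = 8370.

Government cost = $8370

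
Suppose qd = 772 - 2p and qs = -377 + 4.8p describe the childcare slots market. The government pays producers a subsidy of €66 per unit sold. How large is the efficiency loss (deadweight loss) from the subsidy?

Deadweight loss = 52272/17

Pre-subsidy: 772 - 2p = -377 + 4.8p gives p* = 5745/34, q* = 7379/17.
With the subsidy, sellers receive ps = pb + 66 for each unit, where pb is the price buyers pay.
Supply in terms of pb becomes qs = -377 + 4.8(pb + 66) = -60.2 + 4.8pb. Setting this equal to demand: 772 - 2pb = -60.2 + 4.8pb, so pb = 4161/34.
Sellers receive ps = 4161/34 + 66 = 6405/34; q' = 772 − 2·(4161/34) = 8963/17.
The subsidy expands output by 8963/17 − 7379/17 = 1584/17 past the efficient level; on those units the gap between marginal cost and willingness to pay runs from 0 up to 66.
DWL = ½ × 66 × 1584/17 = 52272/17.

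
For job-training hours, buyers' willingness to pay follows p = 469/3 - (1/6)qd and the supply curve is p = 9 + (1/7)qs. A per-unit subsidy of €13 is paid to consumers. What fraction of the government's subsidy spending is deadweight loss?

Pre-subsidy: 469/3 - (1/6)q = 9 + (1/7)q gives q* = 476 and p* = 77.
With the rebate, buyers effectively pay pb = ps − 13, where ps is the price sellers receive.
On the curves, pb = 469/3 - (1/6)q and ps = 9 + (1/7)q; the wedge ps − pb = 13 gives 9 + (1/7)q − (469/3 - (1/6)q) = 13, so q' = 518.
Then pb = 469/3 − (1/6)·518 = 70 and ps = 9 + (1/7)·518 = 83.
ΔCS = ½(476 + 518)(77 − 70) = 3479; ΔPS = ½(476 + 518)(83 − 77) = 2982.
Government spending = 13 × 518 = 6734.
DWL = ½ × 13 × (518 − 476) = 273; fraction = 273 / 6734 = 3/74.

DWL / government spending = 3/74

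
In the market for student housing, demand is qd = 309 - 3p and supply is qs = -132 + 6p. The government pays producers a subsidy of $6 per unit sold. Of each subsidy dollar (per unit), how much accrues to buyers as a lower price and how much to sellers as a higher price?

Pre-subsidy: 309 - 3p = -132 + 6p gives p* = 49, q* = 162.
With the subsidy, sellers receive ps = pb + 6 for each unit, where pb is the price buyers pay.
Supply in terms of pb becomes qs = -132 + 6(pb + 6) = -96 + 6pb. Setting this equal to demand: 309 - 3pb = -96 + 6pb, so pb = 45.
Sellers receive ps = 45 + 6 = 51; q' = 309 − 3·45 = 174.
Buyers' price falls by p* − pb = 49 − 45 = 4; sellers' price rises by ps − p* = 51 − 49 = 2.

Buyers gain $4 per unit; sellers gain $2 per unit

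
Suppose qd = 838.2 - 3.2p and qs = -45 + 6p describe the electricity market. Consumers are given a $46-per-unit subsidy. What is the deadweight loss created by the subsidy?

Deadweight loss = $2208

Pre-subsidy: 838.2 - 3.2p = -45 + 6p gives p* = 96, q* = 531.
With the rebate, buyers effectively pay pb = ps − 46, where ps is the price sellers receive.
Demand in terms of ps becomes qd = 838.2 − 3.2(ps − 46) = 985.4 - 3.2ps. Setting this equal to supply: 985.4 - 3.2ps = -45 + 6ps, so ps = 112.
Buyers pay pb = 112 − 46 = 66; q' = -45 + 6·112 = 627.
The subsidy expands output by 627 − 531 = 96 past the efficient level; on those units the gap between marginal cost and willingness to pay runs from 0 up to 46.
DWL = ½ × 46 × 96 = 2208.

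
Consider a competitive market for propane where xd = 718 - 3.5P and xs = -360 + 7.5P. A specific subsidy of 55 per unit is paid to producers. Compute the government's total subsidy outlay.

Government cost = 27843.75

Pre-subsidy: 718 - 3.5P = -360 + 7.5P gives P* = 98, x* = 375.
With the subsidy, sellers receive Ps = Pb + 55 for each unit, where Pb is the price buyers pay.
Supply in terms of Pb becomes xs = -360 + 7.5(Pb + 55) = 52.5 + 7.5Pb. Setting this equal to demand: 718 - 3.5Pb = 52.5 + 7.5Pb, so Pb = 60.5.
Sellers receive Ps = 60.5 + 55 = 115.5; x' = 718 − 3.5·60.5 = 506.25.
Government outlay = subsidy × quantity = 55 × 506.25 = 27843.75.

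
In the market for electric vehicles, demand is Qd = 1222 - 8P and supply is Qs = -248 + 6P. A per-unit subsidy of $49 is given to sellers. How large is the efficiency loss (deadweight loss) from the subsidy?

Pre-subsidy: 1222 - 8P = -248 + 6P gives P* = 105, Q* = 382.
With the subsidy, sellers receive Ps = Pb + 49 for each unit, where Pb is the price buyers pay.
Supply in terms of Pb becomes Qs = -248 + 6(Pb + 49) = 46 + 6Pb. Setting this equal to demand: 1222 - 8Pb = 46 + 6Pb, so Pb = 84.
Sellers receive Ps = 84 + 49 = 133; Q' = 1222 − 8·84 = 550.
The subsidy expands output by 550 − 382 = 168 past the efficient level; on those units the gap between marginal cost and willingness to pay runs from 0 up to 49.
DWL = ½ × 49 × 168 = 4116.

Deadweight loss = $4116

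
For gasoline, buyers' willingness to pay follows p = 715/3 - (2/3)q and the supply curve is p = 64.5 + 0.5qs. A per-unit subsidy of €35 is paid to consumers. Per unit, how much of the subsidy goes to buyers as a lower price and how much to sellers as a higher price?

Buyers gain €20 per unit; sellers gain €15 per unit

Pre-subsidy: 715/3 - (2/3)q = 64.5 + 0.5q gives q* = 149 and p* = 139.
With the rebate, buyers effectively pay pb = ps − 35, where ps is the price sellers receive.
On the curves, pb = 715/3 - (2/3)q and ps = 64.5 + 0.5q; the wedge ps − pb = 35 gives 64.5 + 0.5q − (715/3 - (2/3)q) = 35, so q' = 179.
Then pb = 715/3 − (2/3)·179 = 119 and ps = 64.5 + 0.5·179 = 154.
Buyers' price falls by p* − pb = 139 − 119 = 20; sellers' price rises by ps − p* = 154 − 139 = 15.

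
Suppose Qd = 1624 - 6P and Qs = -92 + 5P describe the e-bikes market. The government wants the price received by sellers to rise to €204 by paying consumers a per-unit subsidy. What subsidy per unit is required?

Required subsidy s = €88 per unit

At a seller price of 204, quantity supplied is -92 + 5·204 = 928.
Buyers absorb 928 only when they pay Pb with 1624 − 6·Pb = 928, i.e. Pb = 116.
s = Ps − Pb = 204 − 116 = 88.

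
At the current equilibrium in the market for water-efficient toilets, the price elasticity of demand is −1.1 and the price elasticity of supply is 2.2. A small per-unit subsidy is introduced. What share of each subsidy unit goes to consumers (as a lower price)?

Consumer share = 2/3

For a small subsidy around the equilibrium, the benefit split depends on the relative slopes, which at a point are proportional to the elasticities.
Buyer share = εs/(εs + |εd|) = 2.2/(2.2 + 1.1) = 2/3; seller share = |εd|/(εs + |εd|) = 1/3.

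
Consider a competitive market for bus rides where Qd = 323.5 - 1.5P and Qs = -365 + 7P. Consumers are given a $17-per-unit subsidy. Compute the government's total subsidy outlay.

Pre-subsidy: 323.5 - 1.5P = -365 + 7P gives P* = 81, Q* = 202.
With the rebate, buyers effectively pay Pb = Ps − 17, where Ps is the price sellers receive.
Demand in terms of Ps becomes Qd = 323.5 − 1.5(Ps − 17) = 349 - 1.5Ps. Setting this equal to supply: 349 - 1.5Ps = -365 + 7Ps, so Ps = 84.
Buyers pay Pb = 84 − 17 = 67; Q' = -365 + 7·84 = 223.
Government outlay = subsidy × quantity = 17 × 223 = 3791.

Government cost = $3791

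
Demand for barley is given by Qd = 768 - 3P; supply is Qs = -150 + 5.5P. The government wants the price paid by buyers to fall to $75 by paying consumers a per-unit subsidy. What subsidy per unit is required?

Required subsidy s = $51 per unit

At a buyer price of 75, quantity demanded is 768 − 3·75 = 543.
Sellers supply 543 only when they receive Ps with -150 + 5.5·Ps = 543, i.e. Ps = 126.
s = Ps − Pb = 126 − 75 = 51.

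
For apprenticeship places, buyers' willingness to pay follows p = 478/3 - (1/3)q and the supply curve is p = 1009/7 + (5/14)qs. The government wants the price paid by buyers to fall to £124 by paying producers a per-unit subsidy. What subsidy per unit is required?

Required subsidy s = £58 per unit

At a buyer price of 124, quantity demanded is 478 − 3·124 = 106.
Sellers supply 106 only when they receive ps = 1009/7 + (5/14)·106 = 182.
s = ps − pb = 182 − 124 = 58.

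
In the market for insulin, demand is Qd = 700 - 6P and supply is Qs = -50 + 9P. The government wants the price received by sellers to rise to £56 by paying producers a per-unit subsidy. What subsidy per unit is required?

At a seller price of 56, quantity supplied is -50 + 9·56 = 454.
Buyers absorb 454 only when they pay Pb with 700 − 6·Pb = 454, i.e. Pb = 41.
s = Ps − Pb = 56 − 41 = 15.

Required subsidy s = £15 per unit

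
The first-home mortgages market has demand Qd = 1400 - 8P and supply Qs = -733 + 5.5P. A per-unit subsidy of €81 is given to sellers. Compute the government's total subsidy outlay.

Pre-subsidy: 1400 - 8P = -733 + 5.5P gives P* = 158, Q* = 136.
With the subsidy, sellers receive Ps = Pb + 81 for each unit, where Pb is the price buyers pay.
Supply in terms of Pb becomes Qs = -733 + 5.5(Pb + 81) = -287.5 + 5.5Pb. Setting this equal to demand: 1400 - 8Pb = -287.5 + 5.5Pb, so Pb = 125.
Sellers receive Ps = 125 + 81 = 206; Q' = 1400 − 8·125 = 400.
Government outlay = subsidy × quantity = 81 × 400 = 32400.

Government cost = €32400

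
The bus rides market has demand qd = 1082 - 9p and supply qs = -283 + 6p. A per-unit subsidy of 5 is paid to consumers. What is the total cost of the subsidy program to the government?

Pre-subsidy: 1082 - 9p = -283 + 6p gives p* = 91, q* = 263.
With the rebate, buyers effectively pay pb = ps − 5, where ps is the price sellers receive.
Demand in terms of ps becomes qd = 1082 − 9(ps − 5) = 1127 - 9ps. Setting this equal to supply: 1127 - 9ps = -283 + 6ps, so ps = 94.
Buyers pay pb = 94 − 5 = 89; q' = -283 + 6·94 = 281.
Government outlay = subsidy × quantity = 5 × 281 = 1405.

Government cost = 1405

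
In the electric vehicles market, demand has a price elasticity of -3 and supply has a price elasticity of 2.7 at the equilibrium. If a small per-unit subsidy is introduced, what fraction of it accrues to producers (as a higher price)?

Producer share = 10/19

For a small subsidy around the equilibrium, the benefit split depends on the relative slopes, which at a point are proportional to the elasticities.
Buyer share = εs/(εs + |εd|) = 2.7/(2.7 + 3) = 9/19; seller share = |εd|/(εs + |εd|) = 10/19.
So producers capture 10/19 of the subsidy.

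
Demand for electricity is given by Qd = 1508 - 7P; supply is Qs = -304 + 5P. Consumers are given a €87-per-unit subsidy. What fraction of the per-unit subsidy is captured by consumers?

Pre-subsidy: 1508 - 7P = -304 + 5P gives P* = 151, Q* = 451.
With the rebate, buyers effectively pay Pb = Ps − 87, where Ps is the price sellers receive.
Demand in terms of Ps becomes Qd = 1508 − 7(Ps − 87) = 2117 - 7Ps. Setting this equal to supply: 2117 - 7Ps = -304 + 5Ps, so Ps = 201.75.
Buyers pay Pb = 201.75 − 87 = 114.75; Q' = -304 + 5·201.75 = 704.75.
Buyers' price falls by P* − Pb = 151 − 114.75 = 36.25; sellers' price rises by Ps − P* = 201.75 − 151 = 50.75.
So consumers capture 36.25/87 = 5/12 of each unit of subsidy.

Consumer share = 5/12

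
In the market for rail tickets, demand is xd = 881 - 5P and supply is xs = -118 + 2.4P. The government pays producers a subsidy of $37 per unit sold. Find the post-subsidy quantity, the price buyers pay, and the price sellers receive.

Pre-subsidy: 881 - 5P = -118 + 2.4P gives P* = 135, x* = 206.
With the subsidy, sellers receive Ps = Pb + 37 for each unit, where Pb is the price buyers pay.
Supply in terms of Pb becomes xs = -118 + 2.4(Pb + 37) = -29.2 + 2.4Pb. Setting this equal to demand: 881 - 5Pb = -29.2 + 2.4Pb, so Pb = 123.
Sellers receive Ps = 123 + 37 = 160; x' = 881 − 5·123 = 266.

x' = 266; buyers pay $123; sellers receive $160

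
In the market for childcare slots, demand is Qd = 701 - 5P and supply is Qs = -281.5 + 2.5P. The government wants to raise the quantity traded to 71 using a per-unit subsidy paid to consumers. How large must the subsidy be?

Required subsidy s = 15 per unit

At Q = 71, invert demand for the buyer price: Pb = (701 − 71)/5 = 126; invert supply for the seller price: Ps = (71 − (-281.5))/2.5 = 141.
The subsidy must fill the gap: s = Ps − Pb = 141 − 126 = 15.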